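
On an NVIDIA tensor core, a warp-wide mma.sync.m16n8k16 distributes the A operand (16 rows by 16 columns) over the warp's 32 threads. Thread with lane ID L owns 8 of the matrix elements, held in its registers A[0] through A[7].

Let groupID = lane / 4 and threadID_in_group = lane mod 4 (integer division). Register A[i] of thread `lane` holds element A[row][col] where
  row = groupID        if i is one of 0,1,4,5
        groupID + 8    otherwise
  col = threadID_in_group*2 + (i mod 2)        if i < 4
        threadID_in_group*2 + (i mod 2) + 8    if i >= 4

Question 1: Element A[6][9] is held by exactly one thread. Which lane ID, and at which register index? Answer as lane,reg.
24,5

r=6->g=6,rb=0  c=9->cb=1,t=0,b0=1
L=6*4+0=24  i=1*4+0*2+1=5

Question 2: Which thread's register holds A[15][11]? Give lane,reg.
r:15=>grp=7,rB=1  c:11=>cB=1,tig=1,lo=1
L=7*4+1=29  i=1*4+1*2+1=7

29,7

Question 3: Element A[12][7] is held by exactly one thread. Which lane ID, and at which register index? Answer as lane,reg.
19,3

r=12⇒gr=4,Rb=1  c=7⇒Cb=0,th=3,odd=1
L=4*4+3=19  i=0*4+1*2+1=3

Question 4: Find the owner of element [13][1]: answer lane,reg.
20,3

r: 13->gid=5,r8=1  c: 1->c8=0,tid=0,i&1=1
L=5*4+0=20  i=0*4+1*2+1=3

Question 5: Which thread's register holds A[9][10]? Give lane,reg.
r=9→G=1,rhi=1  c=10→chi=1,T=1,p=0
L=1*4+1=5  i=1*4+1*2+0=6

5,6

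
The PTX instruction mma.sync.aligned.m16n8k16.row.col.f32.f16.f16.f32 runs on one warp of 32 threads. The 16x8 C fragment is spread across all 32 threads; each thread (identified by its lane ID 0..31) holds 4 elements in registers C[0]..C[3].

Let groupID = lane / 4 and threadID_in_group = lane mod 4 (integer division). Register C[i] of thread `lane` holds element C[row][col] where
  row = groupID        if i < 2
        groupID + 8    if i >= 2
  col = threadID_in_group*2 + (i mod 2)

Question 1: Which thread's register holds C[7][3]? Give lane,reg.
r=7⇒gr=7,Rb=0  c=3⇒th=1,odd=1
L=7*4+1=29  i=0*2+1=1

29,1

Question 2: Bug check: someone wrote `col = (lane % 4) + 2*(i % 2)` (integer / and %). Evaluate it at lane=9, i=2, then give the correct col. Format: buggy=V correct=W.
`(lane % 4) + 2*(i % 2)`[9,2]->1
lane 9: gid=2 (9/4), tid=1 (9%4)
i=2: r=2+8=10, c=1*2+0=2
col: 1 vs 2

buggy=1 correct=2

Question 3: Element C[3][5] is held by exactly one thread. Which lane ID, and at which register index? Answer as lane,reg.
14,1

r:3=>grp=3,rB=0  c:5=>tig=2,lo=1
L=3*4+2=14  i=0*2+1=1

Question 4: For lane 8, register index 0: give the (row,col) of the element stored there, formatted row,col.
L=8->g=8>>2=2, t=8&3=0
[0]->row 2+0=2  col 0·2+0=0

2,0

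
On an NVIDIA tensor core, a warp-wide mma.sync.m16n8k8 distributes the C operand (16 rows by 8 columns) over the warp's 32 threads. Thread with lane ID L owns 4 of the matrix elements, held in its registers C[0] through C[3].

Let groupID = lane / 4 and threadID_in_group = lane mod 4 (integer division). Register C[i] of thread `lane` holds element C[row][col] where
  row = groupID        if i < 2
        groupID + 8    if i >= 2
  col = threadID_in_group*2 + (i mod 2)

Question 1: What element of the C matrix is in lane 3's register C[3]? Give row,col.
8,7

L=3=>grp=3>>2=0, tig=3&3=3
[3]=>row 0+8=8  col 3·2+1=7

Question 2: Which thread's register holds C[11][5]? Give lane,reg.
r: 11->gid=3,r8=1  c: 5->tid=2,i&1=1
L=3*4+2=14  i=1*2+1=3

14,3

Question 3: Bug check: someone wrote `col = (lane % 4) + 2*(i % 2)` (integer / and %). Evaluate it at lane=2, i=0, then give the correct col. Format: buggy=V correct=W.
`(lane % 4) + 2*(i % 2)`[2,0]->2
lane 2: g=0 (2/4), t=2 (2%4)
i=0: r=0+0=0, c=2*2+0=4
col: 2 vs 4

buggy=2 correct=4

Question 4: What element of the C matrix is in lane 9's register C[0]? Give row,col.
lane 9⇒9/4=2, 9 mod 4=1
i=0  r:2+0⇒2  c:2·1+0⇒2

2,2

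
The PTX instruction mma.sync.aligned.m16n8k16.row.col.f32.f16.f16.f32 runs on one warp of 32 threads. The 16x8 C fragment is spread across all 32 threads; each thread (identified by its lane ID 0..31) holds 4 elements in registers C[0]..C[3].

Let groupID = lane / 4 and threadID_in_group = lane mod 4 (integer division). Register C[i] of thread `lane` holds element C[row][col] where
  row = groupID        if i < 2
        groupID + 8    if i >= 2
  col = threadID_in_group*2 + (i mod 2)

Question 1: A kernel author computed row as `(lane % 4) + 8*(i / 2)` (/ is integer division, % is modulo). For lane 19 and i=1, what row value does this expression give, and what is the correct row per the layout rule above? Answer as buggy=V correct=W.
`(lane % 4) + 8*(i / 2)`[19,1]→3
lane 19: G=4 (19/4), T=3 (19%4)
i=1: r=4+0=4, c=3*2+1=7
row: 3 vs 4

buggy=3 correct=4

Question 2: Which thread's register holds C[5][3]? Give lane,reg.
21,1

r=5⇒gr=5,Rb=0  c=3⇒th=1,odd=1
L=5*4+1=21  i=0*2+1=1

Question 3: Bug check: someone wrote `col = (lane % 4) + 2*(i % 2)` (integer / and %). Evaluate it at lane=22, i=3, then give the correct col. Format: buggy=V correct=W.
buggy=4 correct=5

`(lane % 4) + 2*(i % 2)`[22,3]->4
lane 22->22/4=5, 22 mod 4=2
i=3  r:5+8->13  c:2·2+1->5
col: 4 vs 5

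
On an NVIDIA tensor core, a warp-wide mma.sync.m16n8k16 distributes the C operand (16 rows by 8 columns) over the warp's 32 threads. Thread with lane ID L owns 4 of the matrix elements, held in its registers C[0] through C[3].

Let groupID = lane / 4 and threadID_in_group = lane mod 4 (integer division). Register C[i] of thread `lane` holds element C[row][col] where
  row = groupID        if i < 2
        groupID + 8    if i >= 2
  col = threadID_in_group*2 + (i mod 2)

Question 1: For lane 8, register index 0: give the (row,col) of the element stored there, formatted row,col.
2,0

lane 8⇒8/4=2, 8 mod 4=0
i=0  r:2+0⇒2  c:2·0+0⇒0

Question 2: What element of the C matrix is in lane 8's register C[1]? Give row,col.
2,1

L=8→G=8>>2=2, T=8&3=0
[1]→row 2+0=2  col 0·2+1=1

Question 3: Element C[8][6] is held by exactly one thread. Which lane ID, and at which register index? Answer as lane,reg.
r: 8->gid=0,r8=1  c: 6->tid=3,i&1=0
L=0*4+3=3  i=1*2+0=2

3,2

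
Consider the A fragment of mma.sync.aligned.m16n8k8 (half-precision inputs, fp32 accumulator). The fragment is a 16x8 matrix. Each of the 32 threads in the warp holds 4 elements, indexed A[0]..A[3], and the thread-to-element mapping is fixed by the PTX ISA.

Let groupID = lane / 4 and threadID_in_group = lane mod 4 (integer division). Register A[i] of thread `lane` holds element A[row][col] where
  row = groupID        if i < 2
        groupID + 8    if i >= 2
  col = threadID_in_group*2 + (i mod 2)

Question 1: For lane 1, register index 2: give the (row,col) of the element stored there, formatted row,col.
L=1=>grp=1>>2=0, tig=1&3=1
[2]=>row 0+8=8  col 1·2+0=2

8,2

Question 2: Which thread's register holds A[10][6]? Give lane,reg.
r=10→G=2,rhi=1  c=6→T=3,p=0
L=2*4+3=11  i=1*2+0=2

11,2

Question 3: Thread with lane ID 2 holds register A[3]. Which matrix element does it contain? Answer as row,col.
lane 2⇒2/4=0, 2 mod 4=2
i=3  r:0+8⇒8  c:2·2+1⇒5

8,5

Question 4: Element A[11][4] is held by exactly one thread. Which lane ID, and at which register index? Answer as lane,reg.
r=11->g=3,rb=1  c=4->t=2,b0=0
L=3*4+2=14  i=1*2+0=2

14,2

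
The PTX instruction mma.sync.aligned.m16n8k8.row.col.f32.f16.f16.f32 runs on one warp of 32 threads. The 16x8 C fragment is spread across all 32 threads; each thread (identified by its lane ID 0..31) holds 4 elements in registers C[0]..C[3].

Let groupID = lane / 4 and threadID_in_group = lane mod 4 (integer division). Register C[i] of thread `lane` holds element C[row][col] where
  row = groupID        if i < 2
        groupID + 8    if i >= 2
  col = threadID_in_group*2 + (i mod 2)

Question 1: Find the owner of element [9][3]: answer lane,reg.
r=9⇒gr=1,Rb=1  c=3⇒th=1,odd=1
L=1*4+1=5  i=1*2+1=3

5,3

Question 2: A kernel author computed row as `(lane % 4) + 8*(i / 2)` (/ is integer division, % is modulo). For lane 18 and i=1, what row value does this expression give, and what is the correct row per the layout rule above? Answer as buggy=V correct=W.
buggy=2 correct=4

`(lane % 4) + 8*(i / 2)`[18,1]⇒2
L=18⇒gr=18>>2=4, th=18&3=2
[1]⇒row 4+0=4  col 2·2+1=5
row: 2 vs 4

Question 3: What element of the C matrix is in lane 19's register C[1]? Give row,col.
4,7

lane 19⇒19/4=4, 19 mod 4=3
i=1  r:4+0⇒4  c:2·3+1⇒7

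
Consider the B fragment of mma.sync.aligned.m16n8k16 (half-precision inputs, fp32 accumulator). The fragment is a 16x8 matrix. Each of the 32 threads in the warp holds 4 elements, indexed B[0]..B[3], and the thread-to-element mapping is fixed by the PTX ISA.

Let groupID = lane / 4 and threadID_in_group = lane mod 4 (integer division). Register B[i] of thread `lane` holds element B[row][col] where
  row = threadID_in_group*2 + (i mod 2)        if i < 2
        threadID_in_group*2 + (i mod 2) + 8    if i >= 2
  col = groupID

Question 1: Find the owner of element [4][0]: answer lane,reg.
c=0⇒gr=0  r=4⇒Rb=0,th=2,odd=0
L=0*4+2=2  i=0*2+0=0

2,0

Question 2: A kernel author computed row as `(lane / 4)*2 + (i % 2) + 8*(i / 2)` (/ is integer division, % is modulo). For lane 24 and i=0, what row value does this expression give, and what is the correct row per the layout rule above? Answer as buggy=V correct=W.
buggy=12 correct=0

`(lane / 4)*2 + (i % 2) + 8*(i / 2)`[24,0]→12
24: G=6,T=0
[0] (0*2+0+0,6) = (0,6)
row: 12 vs 0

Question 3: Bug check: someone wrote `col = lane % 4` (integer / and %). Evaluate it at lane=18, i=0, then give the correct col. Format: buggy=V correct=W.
buggy=2 correct=4

`lane % 4`[18,0]=>2
18: grp=4,tig=2
[0] (2*2+0+0,4) = (4,4)
col: 2 vs 4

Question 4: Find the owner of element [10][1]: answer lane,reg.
c: 1->gid=1  r: 10->r8=1,tid=1,i&1=0
L=1*4+1=5  i=1*2+0=2

5,2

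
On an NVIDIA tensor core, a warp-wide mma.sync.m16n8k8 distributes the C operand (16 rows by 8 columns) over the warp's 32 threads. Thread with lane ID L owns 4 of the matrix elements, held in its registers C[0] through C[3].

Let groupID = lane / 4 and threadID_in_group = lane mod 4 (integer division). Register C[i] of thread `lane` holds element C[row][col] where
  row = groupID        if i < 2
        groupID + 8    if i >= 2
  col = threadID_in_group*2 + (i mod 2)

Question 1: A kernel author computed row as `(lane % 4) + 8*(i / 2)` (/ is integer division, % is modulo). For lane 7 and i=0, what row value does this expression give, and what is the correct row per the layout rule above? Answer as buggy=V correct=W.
`(lane % 4) + 8*(i / 2)`[7,0]->3
lane 7->7/4=1, 7 mod 4=3
i=0  r:1+0->1  c:2·3+0->6
row: 3 vs 1

buggy=3 correct=1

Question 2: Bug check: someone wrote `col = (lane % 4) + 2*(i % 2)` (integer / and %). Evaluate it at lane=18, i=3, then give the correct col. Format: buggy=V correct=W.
buggy=4 correct=5

`(lane % 4) + 2*(i % 2)`[18,3]⇒4
L=18⇒gr=18>>2=4, th=18&3=2
[3]⇒row 4+8=12  col 2·2+1=5
col: 4 vs 5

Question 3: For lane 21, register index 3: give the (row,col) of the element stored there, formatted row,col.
13,3

L=21→G=21>>2=5, T=21&3=1
[3]→row 5+8=13  col 1·2+1=3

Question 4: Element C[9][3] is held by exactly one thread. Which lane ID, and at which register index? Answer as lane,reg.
5,3

r:9=>grp=1,rB=1  c:3=>tig=1,lo=1
L=1*4+1=5  i=1*2+1=3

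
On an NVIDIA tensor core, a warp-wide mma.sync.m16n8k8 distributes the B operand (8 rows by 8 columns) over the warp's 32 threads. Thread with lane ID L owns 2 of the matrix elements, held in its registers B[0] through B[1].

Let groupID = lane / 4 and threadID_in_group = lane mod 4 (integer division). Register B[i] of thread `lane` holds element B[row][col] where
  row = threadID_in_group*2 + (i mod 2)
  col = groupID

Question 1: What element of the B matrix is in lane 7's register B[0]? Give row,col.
6,1

L=7->gid=7>>2=1, tid=7&3=3
[0]->row 3·2+0=6  col gid=1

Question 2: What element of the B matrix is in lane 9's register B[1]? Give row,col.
9: grp=2,tig=1
[1] (1*2+1,2) = (3,2)

3,2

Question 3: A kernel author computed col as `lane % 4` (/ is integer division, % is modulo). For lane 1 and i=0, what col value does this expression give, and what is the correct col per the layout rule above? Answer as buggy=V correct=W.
`lane % 4`[1,0]->1
lane 1->1/4=0, 1 mod 4=1
i=0  r:2·1+0->2  c:0
col: 1 vs 0

buggy=1 correct=0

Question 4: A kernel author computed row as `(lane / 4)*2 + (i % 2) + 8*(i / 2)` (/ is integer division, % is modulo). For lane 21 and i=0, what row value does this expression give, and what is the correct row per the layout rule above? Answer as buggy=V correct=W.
buggy=10 correct=2

`(lane / 4)*2 + (i % 2) + 8*(i / 2)`[21,0]→10
lane 21: G=5 (21/4), T=1 (21%4)
i=0: r=1*2+0=2, c=G=5
row: 10 vs 2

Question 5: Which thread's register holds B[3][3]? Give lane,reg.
c=3->g=3  r=3->t=1,b0=1
L=3*4+1=13  i=1=1

13,1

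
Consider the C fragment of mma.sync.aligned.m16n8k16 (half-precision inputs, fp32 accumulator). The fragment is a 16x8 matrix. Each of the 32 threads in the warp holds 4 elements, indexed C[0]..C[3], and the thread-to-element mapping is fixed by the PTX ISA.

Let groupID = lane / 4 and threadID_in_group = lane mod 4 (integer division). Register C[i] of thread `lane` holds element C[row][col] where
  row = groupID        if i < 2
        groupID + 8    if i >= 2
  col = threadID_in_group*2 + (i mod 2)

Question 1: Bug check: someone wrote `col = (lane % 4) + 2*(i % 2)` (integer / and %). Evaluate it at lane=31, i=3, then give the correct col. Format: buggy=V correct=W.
buggy=5 correct=7

`(lane % 4) + 2*(i % 2)`[31,3]=>5
31: grp=7,tig=3
[3] (7+8,3*2+1) = (15,7)
col: 5 vs 7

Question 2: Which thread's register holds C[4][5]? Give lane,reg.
r: 4->gid=4,r8=0  c: 5->tid=2,i&1=1
L=4*4+2=18  i=0*2+1=1

18,1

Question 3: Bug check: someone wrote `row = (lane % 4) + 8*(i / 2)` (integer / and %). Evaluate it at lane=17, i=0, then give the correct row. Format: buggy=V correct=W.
buggy=1 correct=4

`(lane % 4) + 8*(i / 2)`[17,0]⇒1
17: gr=4,th=1
[0] (4+0,1*2+0) = (4,2)
row: 1 vs 4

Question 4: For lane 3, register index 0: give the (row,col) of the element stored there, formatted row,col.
0,6

3: g=0,t=3
[0] (0+0,3*2+0) = (0,6)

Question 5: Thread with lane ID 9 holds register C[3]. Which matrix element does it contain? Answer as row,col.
L=9→G=9>>2=2, T=9&3=1
[3]→row 2+8=10  col 1·2+1=3

10,3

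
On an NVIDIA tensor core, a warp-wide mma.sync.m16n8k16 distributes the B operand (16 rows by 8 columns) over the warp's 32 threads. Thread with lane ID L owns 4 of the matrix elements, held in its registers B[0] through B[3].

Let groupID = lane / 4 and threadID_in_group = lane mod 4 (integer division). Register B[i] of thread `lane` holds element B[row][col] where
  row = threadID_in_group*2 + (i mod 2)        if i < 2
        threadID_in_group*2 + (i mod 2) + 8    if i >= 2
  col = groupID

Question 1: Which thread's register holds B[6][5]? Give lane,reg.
c: 5->gid=5  r: 6->r8=0,tid=3,i&1=0
L=5*4+3=23  i=0*2+0=0

23,0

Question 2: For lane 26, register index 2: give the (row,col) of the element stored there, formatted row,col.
12,6

lane 26->26/4=6, 26 mod 4=2
i=2  r:2·2+0+8->12  c:6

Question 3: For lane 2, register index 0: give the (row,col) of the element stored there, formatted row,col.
lane 2→2/4=0, 2 mod 4=2
i=0  r:2·2+0+0→4  c:0

4,0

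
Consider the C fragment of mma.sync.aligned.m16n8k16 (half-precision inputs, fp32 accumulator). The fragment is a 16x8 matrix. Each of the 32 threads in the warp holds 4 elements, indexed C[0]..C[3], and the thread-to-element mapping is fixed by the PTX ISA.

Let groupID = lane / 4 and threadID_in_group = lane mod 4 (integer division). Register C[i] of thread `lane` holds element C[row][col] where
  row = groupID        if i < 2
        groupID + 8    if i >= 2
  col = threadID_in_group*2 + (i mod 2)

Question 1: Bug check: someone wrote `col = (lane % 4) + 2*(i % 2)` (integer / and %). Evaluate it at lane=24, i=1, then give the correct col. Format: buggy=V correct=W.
buggy=2 correct=1

`(lane % 4) + 2*(i % 2)`[24,1]→2
lane 24: G=6 (24/4), T=0 (24%4)
i=1: r=6+0=6, c=0*2+1=1
col: 2 vs 1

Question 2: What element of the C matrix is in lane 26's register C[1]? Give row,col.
L=26->g=26>>2=6, t=26&3=2
[1]->row 6+0=6  col 2·2+1=5

6,5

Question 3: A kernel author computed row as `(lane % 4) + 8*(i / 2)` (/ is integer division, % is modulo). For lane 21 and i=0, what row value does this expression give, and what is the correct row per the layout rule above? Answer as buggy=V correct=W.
`(lane % 4) + 8*(i / 2)`[21,0]->1
lane 21: gid=5 (21/4), tid=1 (21%4)
i=0: r=5+0=5, c=1*2+0=2
row: 1 vs 5

buggy=1 correct=5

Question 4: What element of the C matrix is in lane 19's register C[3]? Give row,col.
19: g=4,t=3
[3] (4+8,3*2+1) = (12,7)

12,7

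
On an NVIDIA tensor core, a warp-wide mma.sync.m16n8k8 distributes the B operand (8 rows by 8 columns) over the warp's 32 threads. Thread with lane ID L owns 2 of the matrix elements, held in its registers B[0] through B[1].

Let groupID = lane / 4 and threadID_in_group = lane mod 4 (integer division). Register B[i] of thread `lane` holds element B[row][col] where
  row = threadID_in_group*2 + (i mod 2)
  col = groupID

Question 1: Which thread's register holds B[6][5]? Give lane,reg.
c=5->g=5  r=6->t=3,b0=0
L=5*4+3=23  i=0=0

23,0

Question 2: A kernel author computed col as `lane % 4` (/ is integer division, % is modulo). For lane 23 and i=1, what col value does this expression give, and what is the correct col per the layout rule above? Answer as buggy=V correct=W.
buggy=3 correct=5

`lane % 4`[23,1]=>3
lane 23=>23/4=5, 23 mod 4=3
i=1  r:2·3+1=>7  c:5
col: 3 vs 5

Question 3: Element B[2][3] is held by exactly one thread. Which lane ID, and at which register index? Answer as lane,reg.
c: 3->gid=3  r: 2->tid=1,i&1=0
L=3*4+1=13  i=0=0

13,0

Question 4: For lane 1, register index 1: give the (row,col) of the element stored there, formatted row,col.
3,0

1: gid=0,tid=1
[1] (1*2+1,0) = (3,0)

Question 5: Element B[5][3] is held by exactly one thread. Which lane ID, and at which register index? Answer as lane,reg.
14,1

c:3=>grp=3  r:5=>tig=2,lo=1
L=3*4+2=14  i=1=1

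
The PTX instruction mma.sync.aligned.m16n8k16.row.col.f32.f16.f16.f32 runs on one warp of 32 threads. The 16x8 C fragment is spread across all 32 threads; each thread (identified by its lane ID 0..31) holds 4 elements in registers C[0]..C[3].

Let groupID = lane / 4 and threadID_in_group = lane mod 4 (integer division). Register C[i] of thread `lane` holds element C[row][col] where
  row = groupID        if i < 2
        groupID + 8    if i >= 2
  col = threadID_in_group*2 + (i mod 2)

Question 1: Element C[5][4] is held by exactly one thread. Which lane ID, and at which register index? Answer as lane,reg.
r: 5->gid=5,r8=0  c: 4->tid=2,i&1=0
L=5*4+2=22  i=0*2+0=0

22,0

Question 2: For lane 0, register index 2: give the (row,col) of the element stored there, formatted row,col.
8,0

lane 0: gr=0 (0/4), th=0 (0%4)
i=2: r=0+8=8, c=0*2+0=0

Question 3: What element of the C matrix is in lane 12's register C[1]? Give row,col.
3,1

12: gid=3,tid=0
[1] (3+0,0*2+1) = (3,1)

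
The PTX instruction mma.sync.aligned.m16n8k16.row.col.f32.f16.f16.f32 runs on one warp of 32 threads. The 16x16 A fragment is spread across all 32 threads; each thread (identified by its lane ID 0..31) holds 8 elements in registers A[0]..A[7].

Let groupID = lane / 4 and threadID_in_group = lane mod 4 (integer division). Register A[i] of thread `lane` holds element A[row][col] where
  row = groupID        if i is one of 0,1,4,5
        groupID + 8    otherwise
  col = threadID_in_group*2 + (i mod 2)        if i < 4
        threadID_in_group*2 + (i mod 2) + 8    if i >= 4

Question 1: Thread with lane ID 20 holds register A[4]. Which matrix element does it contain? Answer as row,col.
20: g=5,t=0
[4] (5+0,0*2+0+8) = (5,8)

5,8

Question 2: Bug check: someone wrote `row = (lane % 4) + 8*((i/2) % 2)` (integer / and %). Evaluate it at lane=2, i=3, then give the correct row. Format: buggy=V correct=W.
buggy=10 correct=8

`(lane % 4) + 8*((i/2) % 2)`[2,3]→10
L=2→G=2>>2=0, T=2&3=2
[3]→row 0+8=8  col 2·2+1+0=5
row: 10 vs 8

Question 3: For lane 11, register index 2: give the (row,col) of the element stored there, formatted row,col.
10,6

lane 11=>11/4=2, 11 mod 4=3
i=2  r:2+8=>10  c:2·3+0+0=>6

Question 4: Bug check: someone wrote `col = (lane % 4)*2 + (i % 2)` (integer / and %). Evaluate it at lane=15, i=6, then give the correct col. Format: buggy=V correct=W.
`(lane % 4)*2 + (i % 2)`[15,6]=>6
15: grp=3,tig=3
[6] (3+8,3*2+0+8) = (11,14)
col: 6 vs 14

buggy=6 correct=14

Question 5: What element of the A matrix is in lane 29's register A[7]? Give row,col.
29: G=7,T=1
[7] (7+8,1*2+1+8) = (15,11)

15,11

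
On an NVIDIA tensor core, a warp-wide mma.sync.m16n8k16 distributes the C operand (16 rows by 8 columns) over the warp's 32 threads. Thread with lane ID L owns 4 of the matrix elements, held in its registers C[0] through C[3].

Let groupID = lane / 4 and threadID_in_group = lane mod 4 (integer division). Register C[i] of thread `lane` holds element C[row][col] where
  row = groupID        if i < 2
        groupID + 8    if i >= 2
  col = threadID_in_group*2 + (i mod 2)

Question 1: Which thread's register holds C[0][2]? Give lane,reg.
1,0

r: 0->gid=0,r8=0  c: 2->tid=1,i&1=0
L=0*4+1=1  i=0*2+0=0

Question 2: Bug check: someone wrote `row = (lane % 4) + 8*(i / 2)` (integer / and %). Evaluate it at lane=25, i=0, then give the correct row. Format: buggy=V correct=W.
buggy=1 correct=6

`(lane % 4) + 8*(i / 2)`[25,0]=>1
lane 25: grp=6 (25/4), tig=1 (25%4)
i=0: r=6+0=6, c=1*2+0=2
row: 1 vs 6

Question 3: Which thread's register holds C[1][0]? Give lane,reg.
4,0

r: 1->gid=1,r8=0  c: 0->tid=0,i&1=0
L=1*4+0=4  i=0*2+0=0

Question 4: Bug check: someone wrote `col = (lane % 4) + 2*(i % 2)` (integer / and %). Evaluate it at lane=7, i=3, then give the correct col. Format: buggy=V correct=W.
buggy=5 correct=7

`(lane % 4) + 2*(i % 2)`[7,3]->5
7: g=1,t=3
[3] (1+8,3*2+1) = (9,7)
col: 5 vs 7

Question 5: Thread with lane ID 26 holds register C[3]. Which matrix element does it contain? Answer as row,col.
L=26->g=26>>2=6, t=26&3=2
[3]->row 6+8=14  col 2·2+1=5

14,5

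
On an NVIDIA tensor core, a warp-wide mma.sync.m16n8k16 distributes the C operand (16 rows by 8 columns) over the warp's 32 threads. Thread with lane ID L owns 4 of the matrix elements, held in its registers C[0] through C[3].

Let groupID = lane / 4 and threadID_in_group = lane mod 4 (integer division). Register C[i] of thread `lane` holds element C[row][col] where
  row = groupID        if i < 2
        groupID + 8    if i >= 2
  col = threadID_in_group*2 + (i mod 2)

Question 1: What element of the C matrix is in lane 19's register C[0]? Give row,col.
lane 19->19/4=4, 19 mod 4=3
i=0  r:4+0->4  c:2·3+0->6

4,6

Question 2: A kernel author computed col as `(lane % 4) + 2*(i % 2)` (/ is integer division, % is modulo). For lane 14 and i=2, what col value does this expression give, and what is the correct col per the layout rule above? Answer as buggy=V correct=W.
buggy=2 correct=4

`(lane % 4) + 2*(i % 2)`[14,2]->2
lane 14->14/4=3, 14 mod 4=2
i=2  r:3+8->11  c:2·2+0->4
col: 2 vs 4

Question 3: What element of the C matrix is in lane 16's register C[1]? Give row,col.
4,1

L=16->g=16>>2=4, t=16&3=0
[1]->row 4+0=4  col 0·2+1=1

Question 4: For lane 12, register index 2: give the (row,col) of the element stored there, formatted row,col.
12: gid=3,tid=0
[2] (3+8,0*2+0) = (11,0)

11,0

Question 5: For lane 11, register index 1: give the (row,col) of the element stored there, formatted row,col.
2,7

11: grp=2,tig=3
[1] (2+0,3*2+1) = (2,7)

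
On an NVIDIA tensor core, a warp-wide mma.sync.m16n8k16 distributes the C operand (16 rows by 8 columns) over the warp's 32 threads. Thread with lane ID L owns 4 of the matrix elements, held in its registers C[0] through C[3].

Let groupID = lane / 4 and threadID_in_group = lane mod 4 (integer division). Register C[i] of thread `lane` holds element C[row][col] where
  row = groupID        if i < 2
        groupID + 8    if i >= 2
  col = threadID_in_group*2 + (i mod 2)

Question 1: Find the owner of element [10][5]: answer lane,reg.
10,3

r=10->g=2,rb=1  c=5->t=2,b0=1
L=2*4+2=10  i=1*2+1=3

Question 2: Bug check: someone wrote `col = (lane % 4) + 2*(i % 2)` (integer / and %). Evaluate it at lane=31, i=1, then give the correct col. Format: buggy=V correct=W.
buggy=5 correct=7

`(lane % 4) + 2*(i % 2)`[31,1]=>5
L=31=>grp=31>>2=7, tig=31&3=3
[1]=>row 7+0=7  col 3·2+1=7
col: 5 vs 7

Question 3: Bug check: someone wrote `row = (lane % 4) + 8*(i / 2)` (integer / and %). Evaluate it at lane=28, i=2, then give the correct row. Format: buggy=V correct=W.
buggy=8 correct=15

`(lane % 4) + 8*(i / 2)`[28,2]⇒8
L=28⇒gr=28>>2=7, th=28&3=0
[2]⇒row 7+8=15  col 0·2+0=0
row: 8 vs 15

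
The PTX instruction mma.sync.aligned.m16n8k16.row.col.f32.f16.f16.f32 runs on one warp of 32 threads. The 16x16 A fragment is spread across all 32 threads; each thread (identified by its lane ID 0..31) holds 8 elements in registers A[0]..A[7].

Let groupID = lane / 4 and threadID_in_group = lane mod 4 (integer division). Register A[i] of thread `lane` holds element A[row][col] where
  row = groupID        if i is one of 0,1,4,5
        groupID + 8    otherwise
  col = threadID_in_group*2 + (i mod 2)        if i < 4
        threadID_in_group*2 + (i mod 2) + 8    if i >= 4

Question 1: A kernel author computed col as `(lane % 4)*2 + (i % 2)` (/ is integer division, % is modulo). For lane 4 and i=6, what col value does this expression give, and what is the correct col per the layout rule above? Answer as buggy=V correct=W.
buggy=0 correct=8

`(lane % 4)*2 + (i % 2)`[4,6]->0
L=4->g=4>>2=1, t=4&3=0
[6]->row 1+8=9  col 0·2+0+8=8
col: 0 vs 8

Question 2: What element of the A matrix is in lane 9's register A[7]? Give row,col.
lane 9: gid=2 (9/4), tid=1 (9%4)
i=7: r=2+8=10, c=1*2+1+8=11

10,11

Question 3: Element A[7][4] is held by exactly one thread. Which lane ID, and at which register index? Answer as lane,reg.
r:7=>grp=7,rB=0  c:4=>cB=0,tig=2,lo=0
L=7*4+2=30  i=0*4+0*2+0=0

30,0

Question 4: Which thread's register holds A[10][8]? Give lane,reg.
r=10⇒gr=2,Rb=1  c=8⇒Cb=1,th=0,odd=0
L=2*4+0=8  i=1*4+1*2+0=6

8,6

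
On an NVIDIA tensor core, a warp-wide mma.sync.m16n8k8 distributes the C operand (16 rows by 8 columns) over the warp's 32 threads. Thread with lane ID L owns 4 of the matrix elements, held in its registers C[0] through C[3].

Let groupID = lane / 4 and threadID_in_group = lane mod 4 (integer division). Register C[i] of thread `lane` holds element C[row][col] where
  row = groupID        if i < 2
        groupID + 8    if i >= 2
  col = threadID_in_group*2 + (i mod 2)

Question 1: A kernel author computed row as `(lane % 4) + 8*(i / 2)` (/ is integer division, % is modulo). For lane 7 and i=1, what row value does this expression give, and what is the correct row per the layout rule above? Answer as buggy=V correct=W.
buggy=3 correct=1

`(lane % 4) + 8*(i / 2)`[7,1]=>3
L=7=>grp=7>>2=1, tig=7&3=3
[1]=>row 1+0=1  col 3·2+1=7
row: 3 vs 1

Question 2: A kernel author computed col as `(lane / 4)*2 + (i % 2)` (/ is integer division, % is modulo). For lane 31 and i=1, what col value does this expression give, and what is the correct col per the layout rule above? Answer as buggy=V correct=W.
buggy=15 correct=7

`(lane / 4)*2 + (i % 2)`[31,1]->15
31: g=7,t=3
[1] (7+0,3*2+1) = (7,7)
col: 15 vs 7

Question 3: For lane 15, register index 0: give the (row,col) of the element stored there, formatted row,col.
15: g=3,t=3
[0] (3+0,3*2+0) = (3,6)

3,6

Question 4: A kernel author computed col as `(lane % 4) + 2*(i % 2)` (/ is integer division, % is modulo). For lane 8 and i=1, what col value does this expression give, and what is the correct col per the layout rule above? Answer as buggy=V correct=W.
`(lane % 4) + 2*(i % 2)`[8,1]⇒2
8: gr=2,th=0
[1] (2+0,0*2+1) = (2,1)
col: 2 vs 1

buggy=2 correct=1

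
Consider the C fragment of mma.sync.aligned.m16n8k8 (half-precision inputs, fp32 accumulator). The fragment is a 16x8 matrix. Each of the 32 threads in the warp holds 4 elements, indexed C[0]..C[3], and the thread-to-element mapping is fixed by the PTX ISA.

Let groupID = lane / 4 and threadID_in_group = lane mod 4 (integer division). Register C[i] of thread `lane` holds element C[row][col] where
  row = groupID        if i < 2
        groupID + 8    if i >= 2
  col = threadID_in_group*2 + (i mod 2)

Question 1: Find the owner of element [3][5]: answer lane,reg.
r=3→G=3,rhi=0  c=5→T=2,p=1
L=3*4+2=14  i=0*2+1=1

14,1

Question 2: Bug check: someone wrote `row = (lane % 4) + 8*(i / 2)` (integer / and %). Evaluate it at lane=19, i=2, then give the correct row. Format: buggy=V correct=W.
`(lane % 4) + 8*(i / 2)`[19,2]→11
L=19→G=19>>2=4, T=19&3=3
[2]→row 4+8=12  col 3·2+0=6
row: 11 vs 12

buggy=11 correct=12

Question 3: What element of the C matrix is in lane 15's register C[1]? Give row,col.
L=15→G=15>>2=3, T=15&3=3
[1]→row 3+0=3  col 3·2+1=7

3,7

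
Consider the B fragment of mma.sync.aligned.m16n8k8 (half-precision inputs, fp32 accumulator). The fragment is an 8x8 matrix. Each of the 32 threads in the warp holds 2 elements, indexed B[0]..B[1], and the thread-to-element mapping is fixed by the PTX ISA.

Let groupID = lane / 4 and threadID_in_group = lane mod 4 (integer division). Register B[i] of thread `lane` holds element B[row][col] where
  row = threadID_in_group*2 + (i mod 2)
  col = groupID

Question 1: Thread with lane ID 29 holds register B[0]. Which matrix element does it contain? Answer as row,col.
2,7

29: g=7,t=1
[0] (1*2+0,7) = (2,7)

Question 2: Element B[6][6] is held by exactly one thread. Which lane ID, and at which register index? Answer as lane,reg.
27,0

c:6=>grp=6  r:6=>tig=3,lo=0
L=6*4+3=27  i=0=0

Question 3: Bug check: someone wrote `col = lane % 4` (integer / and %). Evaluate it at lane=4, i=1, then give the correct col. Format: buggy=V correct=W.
`lane % 4`[4,1]=>0
lane 4=>4/4=1, 4 mod 4=0
i=1  r:2·0+1=>1  c:1
col: 0 vs 1

buggy=0 correct=1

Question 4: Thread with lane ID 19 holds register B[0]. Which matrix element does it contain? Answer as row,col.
6,4

L=19->gid=19>>2=4, tid=19&3=3
[0]->row 3·2+0=6  col gid=4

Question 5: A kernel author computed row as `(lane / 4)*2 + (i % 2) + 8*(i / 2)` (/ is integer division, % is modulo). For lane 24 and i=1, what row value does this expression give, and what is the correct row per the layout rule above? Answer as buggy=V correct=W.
`(lane / 4)*2 + (i % 2) + 8*(i / 2)`[24,1]→13
lane 24→24/4=6, 24 mod 4=0
i=1  r:2·0+1→1  c:6
row: 13 vs 1

buggy=13 correct=1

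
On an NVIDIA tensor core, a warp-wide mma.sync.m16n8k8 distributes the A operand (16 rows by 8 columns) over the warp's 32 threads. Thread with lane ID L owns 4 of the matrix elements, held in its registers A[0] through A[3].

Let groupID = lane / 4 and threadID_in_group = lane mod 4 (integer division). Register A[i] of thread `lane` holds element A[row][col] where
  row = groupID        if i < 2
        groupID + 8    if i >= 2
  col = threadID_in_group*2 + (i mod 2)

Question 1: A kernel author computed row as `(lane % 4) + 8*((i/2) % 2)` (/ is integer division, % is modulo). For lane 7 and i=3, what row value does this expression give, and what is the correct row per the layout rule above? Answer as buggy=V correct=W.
buggy=11 correct=9

`(lane % 4) + 8*((i/2) % 2)`[7,3]⇒11
lane 7⇒7/4=1, 7 mod 4=3
i=3  r:1+8⇒9  c:2·3+1⇒7
row: 11 vs 9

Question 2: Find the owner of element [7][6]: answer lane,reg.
31,0

r: 7->gid=7,r8=0  c: 6->tid=3,i&1=0
L=7*4+3=31  i=0*2+0=0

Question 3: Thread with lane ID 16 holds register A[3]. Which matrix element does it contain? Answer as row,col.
L=16->gid=16>>2=4, tid=16&3=0
[3]->row 4+8=12  col 0·2+1=1

12,1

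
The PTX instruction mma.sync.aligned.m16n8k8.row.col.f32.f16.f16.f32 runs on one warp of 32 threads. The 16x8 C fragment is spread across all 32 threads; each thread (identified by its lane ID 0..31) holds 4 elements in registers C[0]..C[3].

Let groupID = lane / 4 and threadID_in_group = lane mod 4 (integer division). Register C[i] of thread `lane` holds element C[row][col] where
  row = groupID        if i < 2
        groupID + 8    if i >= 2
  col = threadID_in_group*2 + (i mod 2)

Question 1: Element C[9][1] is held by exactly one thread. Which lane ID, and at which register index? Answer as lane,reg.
r=9->g=1,rb=1  c=1->t=0,b0=1
L=1*4+0=4  i=1*2+1=3

4,3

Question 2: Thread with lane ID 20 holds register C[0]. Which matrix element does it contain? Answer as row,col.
5,0

lane 20: gr=5 (20/4), th=0 (20%4)
i=0: r=5+0=5, c=0*2+0=0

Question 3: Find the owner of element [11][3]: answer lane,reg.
13,3

r=11→G=3,rhi=1  c=3→T=1,p=1
L=3*4+1=13  i=1*2+1=3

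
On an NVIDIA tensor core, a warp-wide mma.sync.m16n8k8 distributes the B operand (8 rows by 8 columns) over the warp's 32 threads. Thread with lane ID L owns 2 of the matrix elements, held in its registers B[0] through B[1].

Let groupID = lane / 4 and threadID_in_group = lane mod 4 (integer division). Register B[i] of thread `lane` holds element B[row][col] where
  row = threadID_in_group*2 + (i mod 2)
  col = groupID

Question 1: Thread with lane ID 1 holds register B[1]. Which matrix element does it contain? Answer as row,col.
3,0

lane 1: grp=0 (1/4), tig=1 (1%4)
i=1: r=1*2+1=3, c=grp=0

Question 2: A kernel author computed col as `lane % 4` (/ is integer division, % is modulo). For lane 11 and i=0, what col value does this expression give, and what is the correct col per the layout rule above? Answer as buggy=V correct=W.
`lane % 4`[11,0]→3
lane 11→11/4=2, 11 mod 4=3
i=0  r:2·3+0→6  c:2
col: 3 vs 2

buggy=3 correct=2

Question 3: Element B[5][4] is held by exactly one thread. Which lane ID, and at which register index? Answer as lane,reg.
18,1

c: 4->gid=4  r: 5->tid=2,i&1=1
L=4*4+2=18  i=1=1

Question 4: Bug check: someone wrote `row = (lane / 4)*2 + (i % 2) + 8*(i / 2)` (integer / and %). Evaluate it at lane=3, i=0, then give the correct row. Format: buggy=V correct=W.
buggy=0 correct=6

`(lane / 4)*2 + (i % 2) + 8*(i / 2)`[3,0]⇒0
3: gr=0,th=3
[0] (3*2+0,0) = (6,0)
row: 0 vs 6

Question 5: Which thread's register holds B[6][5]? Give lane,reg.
23,0

c=5->g=5  r=6->t=3,b0=0
L=5*4+3=23  i=0=0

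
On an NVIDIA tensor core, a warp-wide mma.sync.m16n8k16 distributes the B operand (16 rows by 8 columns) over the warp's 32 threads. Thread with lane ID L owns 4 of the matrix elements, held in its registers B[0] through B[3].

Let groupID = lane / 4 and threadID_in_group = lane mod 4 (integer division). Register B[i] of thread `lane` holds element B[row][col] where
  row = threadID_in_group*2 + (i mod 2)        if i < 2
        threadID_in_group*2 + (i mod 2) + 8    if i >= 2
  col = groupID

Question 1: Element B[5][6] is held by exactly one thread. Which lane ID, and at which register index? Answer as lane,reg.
c=6->g=6  r=5->rb=0,t=2,b0=1
L=6*4+2=26  i=0*2+1=1

26,1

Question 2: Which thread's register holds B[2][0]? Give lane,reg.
1,0

c:0=>grp=0  r:2=>rB=0,tig=1,lo=0
L=0*4+1=1  i=0*2+0=0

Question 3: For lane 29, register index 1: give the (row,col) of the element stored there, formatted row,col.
3,7

29: G=7,T=1
[1] (1*2+1+0,7) = (3,7)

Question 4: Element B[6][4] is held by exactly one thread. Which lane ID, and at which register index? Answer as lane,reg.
c: 4->gid=4  r: 6->r8=0,tid=3,i&1=0
L=4*4+3=19  i=0*2+0=0

19,0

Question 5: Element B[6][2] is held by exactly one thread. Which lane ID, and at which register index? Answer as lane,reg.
11,0

c=2→G=2  r=6→rhi=0,T=3,p=0
L=2*4+3=11  i=0*2+0=0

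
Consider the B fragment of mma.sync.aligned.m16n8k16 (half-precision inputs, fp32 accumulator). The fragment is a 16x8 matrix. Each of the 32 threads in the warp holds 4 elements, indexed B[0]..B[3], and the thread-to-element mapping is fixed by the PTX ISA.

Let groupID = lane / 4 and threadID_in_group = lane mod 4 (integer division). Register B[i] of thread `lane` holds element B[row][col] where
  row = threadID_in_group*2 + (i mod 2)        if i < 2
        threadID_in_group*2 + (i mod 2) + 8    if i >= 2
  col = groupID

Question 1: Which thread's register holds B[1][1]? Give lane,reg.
c=1⇒gr=1  r=1⇒Rb=0,th=0,odd=1
L=1*4+0=4  i=0*2+1=1

4,1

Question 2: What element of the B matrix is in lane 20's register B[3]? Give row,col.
lane 20: gid=5 (20/4), tid=0 (20%4)
i=3: r=0*2+1+8=9, c=gid=5

9,5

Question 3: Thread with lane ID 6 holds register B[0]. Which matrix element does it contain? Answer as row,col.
4,1

lane 6->6/4=1, 6 mod 4=2
i=0  r:2·2+0+0->4  c:1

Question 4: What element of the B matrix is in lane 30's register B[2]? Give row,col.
12,7

lane 30→30/4=7, 30 mod 4=2
i=2  r:2·2+0+8→12  c:7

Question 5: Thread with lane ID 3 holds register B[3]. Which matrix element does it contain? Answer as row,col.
3: gr=0,th=3
[3] (3*2+1+8,0) = (15,0)

15,0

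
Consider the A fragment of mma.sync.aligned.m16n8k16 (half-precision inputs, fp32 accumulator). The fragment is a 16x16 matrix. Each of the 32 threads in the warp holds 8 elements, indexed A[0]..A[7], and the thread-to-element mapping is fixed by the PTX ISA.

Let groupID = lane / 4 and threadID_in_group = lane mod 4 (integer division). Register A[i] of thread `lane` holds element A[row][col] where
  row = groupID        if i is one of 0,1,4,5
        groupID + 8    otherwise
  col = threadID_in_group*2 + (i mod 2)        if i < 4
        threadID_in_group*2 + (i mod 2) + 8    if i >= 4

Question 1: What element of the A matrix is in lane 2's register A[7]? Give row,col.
8,13

lane 2: G=0 (2/4), T=2 (2%4)
i=7: r=0+8=8, c=2*2+1+8=13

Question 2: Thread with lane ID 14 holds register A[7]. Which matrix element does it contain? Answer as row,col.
lane 14⇒14/4=3, 14 mod 4=2
i=7  r:3+8⇒11  c:2·2+1+8⇒13

11,13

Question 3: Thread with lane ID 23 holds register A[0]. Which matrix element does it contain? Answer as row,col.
23: grp=5,tig=3
[0] (5+0,3*2+0+0) = (5,6)

5,6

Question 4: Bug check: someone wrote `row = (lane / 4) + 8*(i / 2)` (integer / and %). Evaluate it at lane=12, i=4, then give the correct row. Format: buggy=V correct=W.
buggy=19 correct=3

`(lane / 4) + 8*(i / 2)`[12,4]->19
12: gid=3,tid=0
[4] (3+0,0*2+0+8) = (3,8)
row: 19 vs 3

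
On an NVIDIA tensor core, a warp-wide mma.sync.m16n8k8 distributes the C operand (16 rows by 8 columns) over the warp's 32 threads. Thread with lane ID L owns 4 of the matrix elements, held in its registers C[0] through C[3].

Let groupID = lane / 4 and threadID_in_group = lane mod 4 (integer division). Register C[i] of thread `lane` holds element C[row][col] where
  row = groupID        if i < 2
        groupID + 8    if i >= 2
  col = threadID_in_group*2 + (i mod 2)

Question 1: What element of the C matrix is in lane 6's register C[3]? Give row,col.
9,5

lane 6→6/4=1, 6 mod 4=2
i=3  r:1+8→9  c:2·2+1→5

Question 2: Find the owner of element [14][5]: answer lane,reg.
r: 14->gid=6,r8=1  c: 5->tid=2,i&1=1
L=6*4+2=26  i=1*2+1=3

26,3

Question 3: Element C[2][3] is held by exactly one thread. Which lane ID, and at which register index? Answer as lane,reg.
9,1

r=2->g=2,rb=0  c=3->t=1,b0=1
L=2*4+1=9  i=0*2+1=1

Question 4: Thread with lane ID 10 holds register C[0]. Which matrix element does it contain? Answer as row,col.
lane 10: gr=2 (10/4), th=2 (10%4)
i=0: r=2+0=2, c=2*2+0=4

2,4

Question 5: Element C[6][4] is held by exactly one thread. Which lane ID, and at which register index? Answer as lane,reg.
26,0

r: 6->gid=6,r8=0  c: 4->tid=2,i&1=0
L=6*4+2=26  i=0*2+0=0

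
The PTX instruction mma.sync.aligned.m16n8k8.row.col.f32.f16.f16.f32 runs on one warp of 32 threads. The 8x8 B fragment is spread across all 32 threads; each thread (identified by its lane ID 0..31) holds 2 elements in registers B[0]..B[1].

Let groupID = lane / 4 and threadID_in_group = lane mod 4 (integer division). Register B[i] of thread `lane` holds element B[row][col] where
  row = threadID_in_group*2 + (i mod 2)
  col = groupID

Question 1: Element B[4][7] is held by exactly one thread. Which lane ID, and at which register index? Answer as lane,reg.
c:7=>grp=7  r:4=>tig=2,lo=0
L=7*4+2=30  i=0=0

30,0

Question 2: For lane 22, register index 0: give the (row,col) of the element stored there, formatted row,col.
lane 22->22/4=5, 22 mod 4=2
i=0  r:2·2+0->4  c:5

4,5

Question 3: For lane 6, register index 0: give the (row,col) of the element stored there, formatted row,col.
4,1

L=6->g=6>>2=1, t=6&3=2
[0]->row 2·2+0=4  col g=1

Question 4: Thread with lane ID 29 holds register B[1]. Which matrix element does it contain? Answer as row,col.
lane 29: g=7 (29/4), t=1 (29%4)
i=1: r=1*2+1=3, c=g=7

3,7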